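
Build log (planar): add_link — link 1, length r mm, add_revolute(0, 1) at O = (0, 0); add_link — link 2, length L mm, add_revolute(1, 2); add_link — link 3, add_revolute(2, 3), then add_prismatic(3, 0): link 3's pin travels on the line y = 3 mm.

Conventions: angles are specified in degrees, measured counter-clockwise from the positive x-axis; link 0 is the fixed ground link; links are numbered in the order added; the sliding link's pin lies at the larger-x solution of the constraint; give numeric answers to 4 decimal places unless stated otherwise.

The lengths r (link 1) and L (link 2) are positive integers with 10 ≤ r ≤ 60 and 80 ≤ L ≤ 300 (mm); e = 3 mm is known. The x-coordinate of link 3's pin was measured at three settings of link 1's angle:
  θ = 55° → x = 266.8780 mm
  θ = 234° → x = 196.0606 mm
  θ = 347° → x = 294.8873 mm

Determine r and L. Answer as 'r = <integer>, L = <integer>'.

constraint per measurement: (x − r cos θ)² + (r sin θ − e)² = L²
subtracting the θ₁ and θ₂ equations cancels the r² and L² terms:
r = (x₁² − x₂²) / (2[(x₁cos θ₁ + e sin θ₁) − (x₂cos θ₂ + e sin θ₂)]) = 60.0000 → r = 60
L² = (x₁ − r cos θ₁)² + (r sin θ₁ − e)² = 56168.9803 → L = 237.0000 → L = 237
check at θ₃=347°: x = 294.8873 (printed 294.8873) ✓

r = 60, L = 237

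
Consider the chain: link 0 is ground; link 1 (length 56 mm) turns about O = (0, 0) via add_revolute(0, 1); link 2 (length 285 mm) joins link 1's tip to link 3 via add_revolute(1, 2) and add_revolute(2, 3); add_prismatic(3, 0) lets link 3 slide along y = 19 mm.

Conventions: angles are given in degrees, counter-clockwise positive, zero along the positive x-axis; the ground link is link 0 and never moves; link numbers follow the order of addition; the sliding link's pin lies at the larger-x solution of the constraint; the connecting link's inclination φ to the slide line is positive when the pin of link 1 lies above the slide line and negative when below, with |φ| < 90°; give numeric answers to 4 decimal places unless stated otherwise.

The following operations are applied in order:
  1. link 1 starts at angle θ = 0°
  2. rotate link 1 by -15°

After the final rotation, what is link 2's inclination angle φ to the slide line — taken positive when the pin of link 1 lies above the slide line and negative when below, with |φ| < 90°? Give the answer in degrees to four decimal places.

geometry: r = 56 mm, L = 285 mm, e = 19 mm; θ starts at 0°
rotate link 1 by -15°: θ ← 0° -15° = -15°
h = r sin θ − e = -14.493867 − 19 = -33.493867
sin φ = h / L = -33.493867 / 285 = -0.11752234
φ = arcsin(-0.11752234) = -6.749131°

-6.7491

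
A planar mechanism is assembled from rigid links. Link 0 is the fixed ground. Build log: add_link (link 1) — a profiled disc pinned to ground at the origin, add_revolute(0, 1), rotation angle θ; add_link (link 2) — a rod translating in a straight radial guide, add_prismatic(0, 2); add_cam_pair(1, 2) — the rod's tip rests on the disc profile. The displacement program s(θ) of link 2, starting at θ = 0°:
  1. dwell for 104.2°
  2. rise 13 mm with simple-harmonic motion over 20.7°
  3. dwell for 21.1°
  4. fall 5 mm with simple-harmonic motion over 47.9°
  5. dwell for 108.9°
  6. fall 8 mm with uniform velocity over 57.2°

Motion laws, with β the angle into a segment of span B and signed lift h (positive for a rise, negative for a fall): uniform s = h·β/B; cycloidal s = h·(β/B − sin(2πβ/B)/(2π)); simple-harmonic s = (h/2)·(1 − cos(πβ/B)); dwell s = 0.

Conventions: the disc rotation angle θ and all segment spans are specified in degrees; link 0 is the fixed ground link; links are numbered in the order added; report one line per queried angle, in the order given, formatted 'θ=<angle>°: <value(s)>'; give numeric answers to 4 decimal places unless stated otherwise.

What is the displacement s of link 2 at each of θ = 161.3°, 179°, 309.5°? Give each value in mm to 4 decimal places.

seg 1 [0°–104.2°] dwell: s stays 0.0000
seg 2 [104.2°–124.9°] simple-harmonic, h=13: full span → s += 13 → s = 13.0000
seg 3 [124.9°–146°] dwell: s stays 13.0000
seg 4 [146°–193.9°] simple-harmonic, h=-5: θ=161.3° here. β=15.3, B=47.9. -5/2·(1 − cos(π·0.3194)) = -1.1566 → s = 11.8434
seg 4 [146°–193.9°] simple-harmonic, h=-5: θ=179° here. β=33, B=47.9. -5/2·(1 − cos(π·0.6889)) = -3.8983 → s = 9.1017
seg 4 [146°–193.9°] simple-harmonic, h=-5: full span → s += -5 → s = 8.0000
seg 5 [193.9°–302.8°] dwell: s stays 8.0000
seg 6 [302.8°–360°] uniform, h=-8: θ=309.5° here. β=6.7, B=57.2. -8·6.7/57.2 = -0.9371 → s = 7.0629

θ=161.3°: 11.8434
θ=179°: 9.1017
θ=309.5°: 7.0629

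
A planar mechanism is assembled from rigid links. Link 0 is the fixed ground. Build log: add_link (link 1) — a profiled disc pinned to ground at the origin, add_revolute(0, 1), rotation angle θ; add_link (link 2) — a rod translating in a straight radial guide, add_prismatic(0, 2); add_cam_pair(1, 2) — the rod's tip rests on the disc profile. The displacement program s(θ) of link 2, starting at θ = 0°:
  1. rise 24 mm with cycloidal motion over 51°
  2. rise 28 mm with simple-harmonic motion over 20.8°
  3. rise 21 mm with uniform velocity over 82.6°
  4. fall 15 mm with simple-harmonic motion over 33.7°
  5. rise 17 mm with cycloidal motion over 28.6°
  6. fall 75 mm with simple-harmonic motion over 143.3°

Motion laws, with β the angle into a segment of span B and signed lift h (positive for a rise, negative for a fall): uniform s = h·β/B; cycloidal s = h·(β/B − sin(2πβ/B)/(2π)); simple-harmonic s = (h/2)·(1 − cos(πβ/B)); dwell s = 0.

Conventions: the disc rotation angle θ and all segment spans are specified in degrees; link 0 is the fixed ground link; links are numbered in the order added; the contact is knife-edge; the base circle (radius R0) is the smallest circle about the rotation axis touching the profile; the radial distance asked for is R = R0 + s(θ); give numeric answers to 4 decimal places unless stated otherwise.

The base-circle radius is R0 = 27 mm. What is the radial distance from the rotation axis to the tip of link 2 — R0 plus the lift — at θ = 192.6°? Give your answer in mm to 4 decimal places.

seg 1 [0°–51°] cycloidal, h=24: full span → s += 24 → s = 24.0000
seg 2 [51°–71.8°] simple-harmonic, h=28: full span → s += 28 → s = 52.0000
seg 3 [71.8°–154.4°] uniform, h=21: full span → s += 21 → s = 73.0000
seg 4 [154.4°–188.1°] simple-harmonic, h=-15: full span → s += -15 → s = 58.0000
seg 5 [188.1°–216.7°] cycloidal, h=17: θ=192.6° here. β=4.5, B=28.6. 17·(0.1573 − sin(2π·0.1573)/(2π)) = 0.4149 → s = 58.4149
R = R0 + s = 27 + 58.4149 = 85.4149

85.4149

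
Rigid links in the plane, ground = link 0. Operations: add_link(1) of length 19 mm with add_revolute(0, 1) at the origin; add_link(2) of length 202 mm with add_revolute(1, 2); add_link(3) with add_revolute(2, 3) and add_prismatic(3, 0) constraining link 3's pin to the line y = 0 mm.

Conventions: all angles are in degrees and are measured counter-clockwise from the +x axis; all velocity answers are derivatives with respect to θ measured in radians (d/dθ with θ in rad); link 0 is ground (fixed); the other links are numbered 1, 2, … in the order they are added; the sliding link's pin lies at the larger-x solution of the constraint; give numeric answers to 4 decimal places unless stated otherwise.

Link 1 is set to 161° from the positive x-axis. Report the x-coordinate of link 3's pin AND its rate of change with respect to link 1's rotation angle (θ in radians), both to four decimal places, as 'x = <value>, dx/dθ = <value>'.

geometry: r = 19 mm, L = 202 mm, e = 0 mm
crank pin P = (r cos θ, r sin θ) = (-17.964853, 6.185795)
h = r sin θ − e = 6.185795 − 0 = 6.185795
x = r cos θ + √(L² − h²) = -17.964853 + 201.905265 = 183.940412
dx/dθ = −r sin θ − h·r cos θ/√(L² − h²) (θ in radians; h = 6.185795) = -5.635404

x = 183.9404, dx/dθ = -5.6354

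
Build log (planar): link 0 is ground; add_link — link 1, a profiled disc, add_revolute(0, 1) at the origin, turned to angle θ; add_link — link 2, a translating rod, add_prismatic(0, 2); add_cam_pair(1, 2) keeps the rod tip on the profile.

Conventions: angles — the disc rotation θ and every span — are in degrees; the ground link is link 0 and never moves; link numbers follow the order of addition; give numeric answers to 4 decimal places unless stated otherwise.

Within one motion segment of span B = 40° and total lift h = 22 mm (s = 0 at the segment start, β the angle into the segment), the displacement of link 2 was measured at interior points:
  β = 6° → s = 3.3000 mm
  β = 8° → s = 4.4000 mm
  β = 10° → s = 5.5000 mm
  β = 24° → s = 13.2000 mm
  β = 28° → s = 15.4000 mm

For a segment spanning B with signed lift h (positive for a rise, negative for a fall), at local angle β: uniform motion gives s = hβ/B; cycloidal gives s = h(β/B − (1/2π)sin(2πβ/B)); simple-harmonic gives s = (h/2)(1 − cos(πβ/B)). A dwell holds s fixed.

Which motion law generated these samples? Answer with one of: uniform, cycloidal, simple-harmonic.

candidates at β/B = r: uniform s = h·r (linear in β); cycloidal s = h·(r − sin(2πr)/(2π)); simple-harmonic s = (h/2)(1 − cos(πr))
β=6°: printed 3.3000 | uniform 3.3000, cycloidal 0.4673, simple-harmonic 1.1989
β=8°: printed 4.4000 | uniform 4.4000, cycloidal 1.0700, simple-harmonic 2.1008
β=10°: printed 5.5000 | uniform 5.5000, cycloidal 1.9986, simple-harmonic 3.2218
β=24°: printed 13.2000 | uniform 13.2000, cycloidal 15.2581, simple-harmonic 14.3992
β=28°: printed 15.4000 | uniform 15.4000, cycloidal 18.7300, simple-harmonic 17.4656
only one law matches every sample → uniform

uniform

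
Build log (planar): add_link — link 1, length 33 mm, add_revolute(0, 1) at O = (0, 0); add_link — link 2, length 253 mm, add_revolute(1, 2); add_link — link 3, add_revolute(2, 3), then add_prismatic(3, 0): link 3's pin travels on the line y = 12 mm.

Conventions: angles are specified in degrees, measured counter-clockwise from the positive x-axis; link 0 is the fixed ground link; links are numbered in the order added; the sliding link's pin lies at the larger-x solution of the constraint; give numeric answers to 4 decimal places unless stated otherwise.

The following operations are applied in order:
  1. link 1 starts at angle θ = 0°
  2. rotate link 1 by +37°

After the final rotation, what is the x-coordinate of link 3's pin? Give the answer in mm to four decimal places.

geometry: r = 33 mm, L = 253 mm, e = 12 mm; θ starts at 0°
rotate link 1 by +37°: θ ← 0° +37° = 37°
crank pin P = (r cos θ, r sin θ) = (26.354972, 19.859896)
h = r sin θ − e = 19.859896 − 12 = 7.859896
x = r cos θ + √(L² − h²) = 26.354972 + 252.877880 = 279.232852

279.2329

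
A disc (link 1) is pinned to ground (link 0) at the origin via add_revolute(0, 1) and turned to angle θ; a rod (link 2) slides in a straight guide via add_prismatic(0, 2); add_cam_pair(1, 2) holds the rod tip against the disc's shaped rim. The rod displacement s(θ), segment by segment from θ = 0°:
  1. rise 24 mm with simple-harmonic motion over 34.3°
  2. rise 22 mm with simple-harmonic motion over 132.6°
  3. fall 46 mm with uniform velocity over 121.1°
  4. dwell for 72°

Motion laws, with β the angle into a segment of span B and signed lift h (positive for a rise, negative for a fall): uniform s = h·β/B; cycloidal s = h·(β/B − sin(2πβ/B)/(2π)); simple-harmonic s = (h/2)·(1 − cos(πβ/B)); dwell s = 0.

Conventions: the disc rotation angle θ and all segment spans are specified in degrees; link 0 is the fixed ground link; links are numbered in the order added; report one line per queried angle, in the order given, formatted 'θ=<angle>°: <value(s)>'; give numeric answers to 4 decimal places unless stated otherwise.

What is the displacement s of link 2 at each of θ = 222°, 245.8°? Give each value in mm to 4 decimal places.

segment 1 (0° to 34.3°, simple-harmonic, h = 24) is passed completely: s = 0.0000 + (24) = 24.0000
segment 2 (34.3° to 166.9°, simple-harmonic, h = 22) is passed completely: s = 24.0000 + (22) = 46.0000
θ = 222° falls in segment 3 (166.9° to 288°, uniform, h = -46): β = 222 − 166.9 = 55.1°, B = 121.1°; Δs = -46·55.1/121.1 = -20.9298; s = 46.0000 − 20.9298 = 25.0702
θ = 245.8° falls in segment 3 (166.9° to 288°, uniform, h = -46): β = 245.8 − 166.9 = 78.9°, B = 121.1°; Δs = -46·78.9/121.1 = -29.9703; s = 46.0000 − 29.9703 = 16.0297

θ=222°: 25.0702
θ=245.8°: 16.0297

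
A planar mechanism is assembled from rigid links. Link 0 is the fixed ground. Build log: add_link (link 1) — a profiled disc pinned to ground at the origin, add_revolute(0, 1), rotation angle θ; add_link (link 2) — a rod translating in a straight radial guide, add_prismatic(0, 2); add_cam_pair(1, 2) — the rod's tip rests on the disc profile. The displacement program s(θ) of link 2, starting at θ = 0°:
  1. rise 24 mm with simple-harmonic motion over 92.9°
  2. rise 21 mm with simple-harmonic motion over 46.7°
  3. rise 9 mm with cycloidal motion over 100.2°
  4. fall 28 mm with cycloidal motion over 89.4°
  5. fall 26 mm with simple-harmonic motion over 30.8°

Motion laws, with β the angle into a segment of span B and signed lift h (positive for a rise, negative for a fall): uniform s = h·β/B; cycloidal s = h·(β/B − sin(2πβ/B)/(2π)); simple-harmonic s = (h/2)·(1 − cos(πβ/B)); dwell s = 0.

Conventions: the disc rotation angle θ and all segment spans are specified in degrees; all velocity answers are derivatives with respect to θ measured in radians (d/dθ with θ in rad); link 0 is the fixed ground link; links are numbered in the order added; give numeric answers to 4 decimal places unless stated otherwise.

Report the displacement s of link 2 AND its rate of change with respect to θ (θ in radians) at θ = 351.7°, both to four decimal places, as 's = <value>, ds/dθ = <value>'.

seg 1 [0°–92.9°] simple-harmonic, h=24: full span → s += 24 → s = 24.0000
seg 2 [92.9°–139.6°] simple-harmonic, h=21: full span → s += 21 → s = 45.0000
seg 3 [139.6°–239.8°] cycloidal, h=9: full span → s += 9 → s = 54.0000
seg 4 [239.8°–329.2°] cycloidal, h=-28: full span → s += -28 → s = 26.0000
seg 5 [329.2°–360°] simple-harmonic, h=-26: θ=351.7° here. β=22.5, B=30.8. -26/2·(1 − cos(π·0.7305)) = -21.6130 → s = 4.3870
velocity in seg [329.2°–360°] (simple-harmonic), θ in radians: β = 22.5° = 0.3927 rad, B = 30.8° = 0.5376 rad; ds/dθ = (πh/(2B)) sin(πβ/B) = (π·(-26)/(2·0.5376)) sin(π·0.7305) = -56.906886 mm/rad

s = 4.3870, ds/dθ = -56.9069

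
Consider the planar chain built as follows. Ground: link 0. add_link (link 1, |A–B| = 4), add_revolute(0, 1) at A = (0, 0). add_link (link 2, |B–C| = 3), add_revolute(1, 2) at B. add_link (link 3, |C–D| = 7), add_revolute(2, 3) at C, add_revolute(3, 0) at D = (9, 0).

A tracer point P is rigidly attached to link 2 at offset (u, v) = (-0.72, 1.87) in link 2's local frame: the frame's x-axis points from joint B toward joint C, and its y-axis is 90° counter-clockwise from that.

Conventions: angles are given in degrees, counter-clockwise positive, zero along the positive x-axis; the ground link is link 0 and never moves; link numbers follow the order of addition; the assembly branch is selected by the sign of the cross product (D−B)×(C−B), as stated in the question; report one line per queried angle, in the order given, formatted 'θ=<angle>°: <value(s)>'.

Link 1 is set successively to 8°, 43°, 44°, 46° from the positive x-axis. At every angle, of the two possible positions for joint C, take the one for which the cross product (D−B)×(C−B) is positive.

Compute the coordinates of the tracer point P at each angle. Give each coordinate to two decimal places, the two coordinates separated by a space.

A=(0,0), D=(9.00,0)
θ=8°: B = A + 4.00·(cos8°, sin8°) = (3.9611, 0.5567)
θ=8°: |BD| = 5.0696
θ=8°: circle(B,3.00) ∩ circle(D,7.00): a=-1.4103, h=2.6478
θ=8°:   candidates: C₊=(2.8501,3.3434) cross=13.423; C₋=(2.2685,-1.9203) cross=-13.423
θ=8°:   branch + wants cross > 0 → take C=(2.8501,3.3434) (cross=13.423)
θ=8°: ex = (C−B)/|BC| = (-0.3703,0.9289); ey = (-0.9289,-0.3703)
θ=8°: P = B + -0.72·ex + 1.87·ey = (2.4907,-0.8046)
θ=43°: B = A + 4.00·(cos43°, sin43°) = (2.9254, 2.7280)
θ=43°: |BD| = 6.6590
θ=43°: circle(B,3.00) ∩ circle(D,7.00): a=0.3261, h=2.9822
θ=43°:   candidates: C₊=(4.4446,5.3149) cross=19.859; C₋=(2.0011,-0.1261) cross=-19.859
θ=43°:   branch + wants cross > 0 → take C=(4.4446,5.3149) (cross=19.859)
θ=43°: ex = (C−B)/|BC| = (0.5064,0.8623); ey = (-0.8623,0.5064)
θ=43°: P = B + -0.72·ex + 1.87·ey = (0.9483,3.0541)
θ=44°: B = A + 4.00·(cos44°, sin44°) = (2.8774, 2.7786)
θ=44°: |BD| = 6.7237
θ=44°: circle(B,3.00) ∩ circle(D,7.00): a=0.3873, h=2.9749
θ=44°:   candidates: C₊=(4.4594,5.3276) cross=20.002; C₋=(2.0006,-0.0904) cross=-20.002
θ=44°:   branch + wants cross > 0 → take C=(4.4594,5.3276) (cross=20.002)
θ=44°: ex = (C−B)/|BC| = (0.5274,0.8496); ey = (-0.8496,0.5274)
θ=44°: P = B + -0.72·ex + 1.87·ey = (0.9088,3.1530)
θ=46°: B = A + 4.00·(cos46°, sin46°) = (2.7786, 2.8774)
θ=46°: |BD| = 6.8545
θ=46°: circle(B,3.00) ∩ circle(D,7.00): a=0.5095, h=2.9564
θ=46°:   candidates: C₊=(4.4821,5.3468) cross=20.265; C₋=(2.0000,-0.0198) cross=-20.265
θ=46°:   branch + wants cross > 0 → take C=(4.4821,5.3468) (cross=20.265)
θ=46°: ex = (C−B)/|BC| = (0.5678,0.8232); ey = (-0.8232,0.5678)
θ=46°: P = B + -0.72·ex + 1.87·ey = (0.8305,3.3465)

θ=8°: 2.49 -0.80
θ=43°: 0.95 3.05
θ=44°: 0.91 3.15
θ=46°: 0.83 3.35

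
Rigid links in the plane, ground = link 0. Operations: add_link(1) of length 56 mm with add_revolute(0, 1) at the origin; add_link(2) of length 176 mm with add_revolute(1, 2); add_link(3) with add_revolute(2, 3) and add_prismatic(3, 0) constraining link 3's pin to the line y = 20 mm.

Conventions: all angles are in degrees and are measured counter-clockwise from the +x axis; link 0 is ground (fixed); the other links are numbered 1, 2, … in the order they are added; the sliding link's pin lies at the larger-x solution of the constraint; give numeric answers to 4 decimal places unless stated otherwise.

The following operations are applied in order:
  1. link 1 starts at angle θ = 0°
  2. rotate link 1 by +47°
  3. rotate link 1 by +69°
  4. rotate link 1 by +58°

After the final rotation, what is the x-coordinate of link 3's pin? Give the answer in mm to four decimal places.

geometry: r = 56 mm, L = 176 mm, e = 20 mm; θ starts at 0°
rotate link 1 by +47°: θ ← 0° +47° = 47°
rotate link 1 by +69°: θ ← 47° +69° = 116°
rotate link 1 by +58°: θ ← 116° +58° = 174°
crank pin P = (r cos θ, r sin θ) = (-55.693226, 5.853594)
h = r sin θ − e = 5.853594 − 20 = -14.146406
x = r cos θ + √(L² − h²) = -55.693226 + 175.430554 = 119.737328

119.7373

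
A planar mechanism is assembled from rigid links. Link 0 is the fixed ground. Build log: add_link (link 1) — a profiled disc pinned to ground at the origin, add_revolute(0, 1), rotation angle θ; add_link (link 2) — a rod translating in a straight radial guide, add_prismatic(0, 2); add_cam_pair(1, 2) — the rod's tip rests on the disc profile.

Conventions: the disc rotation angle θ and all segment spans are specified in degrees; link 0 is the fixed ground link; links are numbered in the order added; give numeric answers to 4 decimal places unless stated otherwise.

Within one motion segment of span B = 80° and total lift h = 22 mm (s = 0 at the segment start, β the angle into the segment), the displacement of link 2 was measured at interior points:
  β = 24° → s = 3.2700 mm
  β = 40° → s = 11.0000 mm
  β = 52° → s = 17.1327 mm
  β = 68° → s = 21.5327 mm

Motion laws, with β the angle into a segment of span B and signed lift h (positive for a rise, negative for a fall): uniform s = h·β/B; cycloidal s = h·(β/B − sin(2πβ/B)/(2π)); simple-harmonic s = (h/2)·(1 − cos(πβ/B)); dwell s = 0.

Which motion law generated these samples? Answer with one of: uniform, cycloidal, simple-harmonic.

candidates at β/B = r: uniform s = h·r (linear in β); cycloidal s = h·(r − sin(2πr)/(2π)); simple-harmonic s = (h/2)(1 − cos(πr))
β=24°: printed 3.2700 | uniform 6.6000, cycloidal 3.2700, simple-harmonic 4.5344
β=40°: printed 11.0000 | uniform 11.0000, cycloidal 11.0000, simple-harmonic 11.0000
β=52°: printed 17.1327 | uniform 14.3000, cycloidal 17.1327, simple-harmonic 15.9939
β=68°: printed 21.5327 | uniform 18.7000, cycloidal 21.5327, simple-harmonic 20.8011
only one law matches every sample → cycloidal

cycloidal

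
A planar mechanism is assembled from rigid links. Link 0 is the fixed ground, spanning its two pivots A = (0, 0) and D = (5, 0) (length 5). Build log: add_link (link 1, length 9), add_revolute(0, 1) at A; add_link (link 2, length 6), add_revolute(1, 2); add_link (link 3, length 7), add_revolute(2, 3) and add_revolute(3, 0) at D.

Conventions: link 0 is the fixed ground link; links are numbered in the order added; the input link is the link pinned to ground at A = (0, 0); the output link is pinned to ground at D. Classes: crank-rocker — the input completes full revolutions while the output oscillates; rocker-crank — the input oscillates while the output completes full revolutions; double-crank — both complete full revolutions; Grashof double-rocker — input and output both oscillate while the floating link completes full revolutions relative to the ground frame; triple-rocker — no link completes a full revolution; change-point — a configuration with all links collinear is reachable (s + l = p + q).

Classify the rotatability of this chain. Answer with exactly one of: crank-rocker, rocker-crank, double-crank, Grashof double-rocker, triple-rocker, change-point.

lengths: ground=5, input=9, coupler=6, output=7
sorted: s=5 (shortest), l=9 (longest), p+q=13
s + l = 14 vs p + q = 13
s + l > p + q → non-Grashof → no link fully rotates → triple-rocker

triple-rocker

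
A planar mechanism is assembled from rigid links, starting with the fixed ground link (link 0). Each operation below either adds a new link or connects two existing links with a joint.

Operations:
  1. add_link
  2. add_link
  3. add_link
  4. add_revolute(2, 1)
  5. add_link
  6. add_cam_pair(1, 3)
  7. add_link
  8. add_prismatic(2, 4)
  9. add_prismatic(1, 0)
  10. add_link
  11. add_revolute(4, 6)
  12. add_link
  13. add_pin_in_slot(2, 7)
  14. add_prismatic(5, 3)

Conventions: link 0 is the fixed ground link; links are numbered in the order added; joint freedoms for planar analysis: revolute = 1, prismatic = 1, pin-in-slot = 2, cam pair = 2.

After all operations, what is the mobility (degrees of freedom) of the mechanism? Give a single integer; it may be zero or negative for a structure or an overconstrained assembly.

ground; <1,0,0>
#1 <2,0,0>
#2 <3,0,0>
#3 <4,0,0>
R:2↔1 J1 <4,1,0>
#4 <5,1,0>
C:1↔3 J2 <5,1,1>
#5 <6,1,1>
P:2↔4 J1 <6,2,1>
P:1↔0 J1 <6,3,1>
#6 <7,3,1>
R:4↔6 J1 <7,4,1>
#7 <8,4,1>
PS:2↔7 J2 <8,4,2>
P:5↔3 J1 <8,5,2>
3×7 − 2×5 − 1×2 = 9

M = 9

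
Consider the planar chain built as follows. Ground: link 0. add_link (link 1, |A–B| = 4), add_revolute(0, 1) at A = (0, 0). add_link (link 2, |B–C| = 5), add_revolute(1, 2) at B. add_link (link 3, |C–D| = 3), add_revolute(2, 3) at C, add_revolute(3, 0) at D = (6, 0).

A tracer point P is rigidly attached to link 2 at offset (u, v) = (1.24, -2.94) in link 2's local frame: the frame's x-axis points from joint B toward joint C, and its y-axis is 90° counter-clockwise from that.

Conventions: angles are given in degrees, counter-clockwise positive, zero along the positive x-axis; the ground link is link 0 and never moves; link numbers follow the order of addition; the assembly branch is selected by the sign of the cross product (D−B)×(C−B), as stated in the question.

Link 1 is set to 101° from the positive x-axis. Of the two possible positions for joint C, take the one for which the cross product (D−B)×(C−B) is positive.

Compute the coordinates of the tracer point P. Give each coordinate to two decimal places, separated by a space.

A=(0,0), D=(6.00,0)
B = A + 4.00·(cos101°, sin101°) = (-0.7632, 3.9265)
|BD| = 7.8204
circle(B,5.00) ∩ circle(D,3.00): a=4.9332, h=0.8148
  candidates: C₊=(3.9121,2.1543) cross=6.372; C₋=(3.0940,0.7450) cross=-6.372
  branch + wants cross > 0 → take C=(3.9121,2.1543) (cross=6.372)
ex = (C−B)/|BC| = (0.9351,-0.3544); ey = (0.3544,0.9351)
P = B + 1.24·ex + -2.94·ey = (-0.6458,0.7379)

-0.65 0.74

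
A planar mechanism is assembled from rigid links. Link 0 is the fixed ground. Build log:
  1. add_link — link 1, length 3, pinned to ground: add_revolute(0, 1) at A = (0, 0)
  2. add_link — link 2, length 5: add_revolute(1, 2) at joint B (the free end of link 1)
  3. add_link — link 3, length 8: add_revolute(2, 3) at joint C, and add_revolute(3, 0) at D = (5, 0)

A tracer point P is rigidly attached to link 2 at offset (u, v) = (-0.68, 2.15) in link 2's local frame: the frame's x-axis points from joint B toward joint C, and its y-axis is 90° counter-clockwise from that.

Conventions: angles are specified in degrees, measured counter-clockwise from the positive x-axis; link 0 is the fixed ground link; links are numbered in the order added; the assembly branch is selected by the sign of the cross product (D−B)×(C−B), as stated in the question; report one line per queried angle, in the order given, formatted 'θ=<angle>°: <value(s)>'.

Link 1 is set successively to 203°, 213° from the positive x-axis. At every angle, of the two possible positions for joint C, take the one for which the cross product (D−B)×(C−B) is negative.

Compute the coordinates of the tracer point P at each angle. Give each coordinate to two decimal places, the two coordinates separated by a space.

A=(0,0), D=(5.00,0)
θ=203°: B = A + 3.00·(cos203°, sin203°) = (-2.7615, -1.1722)
θ=203°: |BD| = 7.8495
θ=203°: circle(B,5.00) ∩ circle(D,8.00): a=1.4405, h=4.7880
θ=203°:   candidates: C₊=(-2.0521,3.7772) cross=37.583; C₋=(-0.6221,-5.6914) cross=-37.583
θ=203°:   branch - wants cross < 0 → take C=(-0.6221,-5.6914) (cross=-37.583)
θ=203°: ex = (C−B)/|BC| = (0.4279,-0.9038); ey = (0.9038,0.4279)
θ=203°: P = B + -0.68·ex + 2.15·ey = (-1.1092,0.3624)
θ=213°: B = A + 3.00·(cos213°, sin213°) = (-2.5160, -1.6339)
θ=213°: |BD| = 7.6916
θ=213°: circle(B,5.00) ∩ circle(D,8.00): a=1.3105, h=4.8252
θ=213°:   candidates: C₊=(-2.2604,3.3595) cross=37.113; C₋=(-0.2104,-6.0706) cross=-37.113
θ=213°:   branch - wants cross < 0 → take C=(-0.2104,-6.0706) (cross=-37.113)
θ=213°: ex = (C−B)/|BC| = (0.4611,-0.8873); ey = (0.8873,0.4611)
θ=213°: P = B + -0.68·ex + 2.15·ey = (-0.9218,-0.0391)

θ=203°: -1.11 0.36
θ=213°: -0.92 -0.04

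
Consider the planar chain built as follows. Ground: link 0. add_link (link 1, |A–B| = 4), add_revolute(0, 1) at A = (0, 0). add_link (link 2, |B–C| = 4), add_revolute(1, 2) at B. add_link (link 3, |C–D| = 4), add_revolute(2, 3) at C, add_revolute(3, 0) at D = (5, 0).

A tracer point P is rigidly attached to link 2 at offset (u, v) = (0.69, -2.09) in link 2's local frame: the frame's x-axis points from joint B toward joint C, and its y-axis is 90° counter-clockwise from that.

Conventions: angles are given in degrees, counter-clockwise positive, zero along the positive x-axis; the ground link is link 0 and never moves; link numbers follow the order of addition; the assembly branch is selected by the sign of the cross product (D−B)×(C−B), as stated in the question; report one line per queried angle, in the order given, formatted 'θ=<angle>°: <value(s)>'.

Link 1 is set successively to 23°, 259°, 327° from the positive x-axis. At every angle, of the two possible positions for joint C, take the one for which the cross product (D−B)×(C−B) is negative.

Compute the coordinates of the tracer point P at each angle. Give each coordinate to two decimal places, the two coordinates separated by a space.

A=(0,0), D=(5.00,0)
θ=23°: B = A + 4.00·(cos23°, sin23°) = (3.6820, 1.5629)
θ=23°: |BD| = 2.0445
θ=23°: circle(B,4.00) ∩ circle(D,4.00): a=1.0222, h=3.8672
θ=23°:   candidates: C₊=(7.2973,3.2745) cross=7.906; C₋=(1.3847,-1.7116) cross=-7.906
θ=23°:   branch - wants cross < 0 → take C=(1.3847,-1.7116) (cross=-7.906)
θ=23°: ex = (C−B)/|BC| = (-0.5743,-0.8186); ey = (0.8186,-0.5743)
θ=23°: P = B + 0.69·ex + -2.09·ey = (1.5748,2.1984)
θ=259°: B = A + 4.00·(cos259°, sin259°) = (-0.7632, -3.9265)
θ=259°: |BD| = 6.9737
θ=259°: circle(B,4.00) ∩ circle(D,4.00): a=3.4868, h=1.9601
θ=259°:   candidates: C₊=(1.0148,-0.3434) cross=13.669; C₋=(3.2220,-3.5831) cross=-13.669
θ=259°:   branch - wants cross < 0 → take C=(3.2220,-3.5831) (cross=-13.669)
θ=259°: ex = (C−B)/|BC| = (0.9963,0.0858); ey = (-0.0858,0.9963)
θ=259°: P = B + 0.69·ex + -2.09·ey = (0.1036,-5.9496)
θ=327°: B = A + 4.00·(cos327°, sin327°) = (3.3547, -2.1786)
θ=327°: |BD| = 2.7301
θ=327°: circle(B,4.00) ∩ circle(D,4.00): a=1.3650, h=3.7599
θ=327°:   candidates: C₊=(1.1770,1.1767) cross=10.265; C₋=(7.1777,-3.3552) cross=-10.265
θ=327°:   branch - wants cross < 0 → take C=(7.1777,-3.3552) (cross=-10.265)
θ=327°: ex = (C−B)/|BC| = (0.9558,-0.2942); ey = (0.2942,0.9558)
θ=327°: P = B + 0.69·ex + -2.09·ey = (3.3993,-4.3791)

θ=23°: 1.57 2.20
θ=259°: 0.10 -5.95
θ=327°: 3.40 -4.38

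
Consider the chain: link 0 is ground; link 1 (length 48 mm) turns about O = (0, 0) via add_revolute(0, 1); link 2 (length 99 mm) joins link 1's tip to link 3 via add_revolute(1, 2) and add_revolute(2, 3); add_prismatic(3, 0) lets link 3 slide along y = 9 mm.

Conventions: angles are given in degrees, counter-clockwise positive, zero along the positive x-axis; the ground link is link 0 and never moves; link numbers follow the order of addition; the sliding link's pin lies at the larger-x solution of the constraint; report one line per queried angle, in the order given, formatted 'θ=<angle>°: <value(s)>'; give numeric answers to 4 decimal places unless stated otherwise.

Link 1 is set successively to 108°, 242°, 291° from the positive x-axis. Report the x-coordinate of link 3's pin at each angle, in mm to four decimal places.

geometry: r = 48 mm, L = 99 mm, e = 9 mm
θ=108°: crank pin P = (r cos θ, r sin θ) = (-14.832816, 45.650713)
θ=108°: h = r sin θ − e = 45.650713 − 9 = 36.650713
θ=108°: x = r cos θ + √(L² − h²) = -14.832816 + 91.965892 = 77.133076
θ=242°: crank pin P = (r cos θ, r sin θ) = (-22.534635, -42.381484)
θ=242°: h = r sin θ − e = -42.381484 − 9 = -51.381484
θ=242°: x = r cos θ + √(L² − h²) = -22.534635 + 84.622356 = 62.087721
θ=291°: crank pin P = (r cos θ, r sin θ) = (17.201662, -44.811860)
θ=291°: h = r sin θ − e = -44.811860 − 9 = -53.811860
θ=291°: x = r cos θ + √(L² − h²) = 17.201662 + 83.098037 = 100.299698

θ=108°: 77.1331
θ=242°: 62.0877
θ=291°: 100.2997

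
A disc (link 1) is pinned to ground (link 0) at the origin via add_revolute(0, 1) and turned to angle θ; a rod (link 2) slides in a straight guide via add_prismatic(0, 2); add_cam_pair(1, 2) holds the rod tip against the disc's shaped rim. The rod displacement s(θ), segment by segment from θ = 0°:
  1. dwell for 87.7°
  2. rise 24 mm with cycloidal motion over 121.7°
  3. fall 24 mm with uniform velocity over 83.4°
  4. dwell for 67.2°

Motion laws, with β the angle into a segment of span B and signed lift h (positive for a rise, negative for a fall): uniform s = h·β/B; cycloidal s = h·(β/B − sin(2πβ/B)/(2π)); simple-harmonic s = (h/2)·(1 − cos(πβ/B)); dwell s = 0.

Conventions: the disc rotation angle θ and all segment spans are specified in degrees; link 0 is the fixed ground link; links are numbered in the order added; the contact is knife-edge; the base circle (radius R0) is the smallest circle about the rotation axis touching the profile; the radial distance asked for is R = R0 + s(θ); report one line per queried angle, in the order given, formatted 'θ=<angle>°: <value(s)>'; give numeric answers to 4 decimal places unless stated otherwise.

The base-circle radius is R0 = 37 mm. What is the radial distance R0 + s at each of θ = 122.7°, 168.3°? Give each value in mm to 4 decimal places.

segment 1 (0° to 87.7°, dwell): s unchanged at 0.0000
θ = 122.7° falls in segment 2 (87.7° to 209.4°, cycloidal, h = 24): β = 122.7 − 87.7 = 35°, B = 121.7°; Δs = 24·(0.2876 − sin(2π·0.2876)/(2π)) = 3.1886; s = 0.0000 + 3.1886 = 3.1886
θ = 168.3° falls in segment 2 (87.7° to 209.4°, cycloidal, h = 24): β = 168.3 − 87.7 = 80.6°, B = 121.7°; Δs = 24·(0.6623 − sin(2π·0.6623)/(2π)) = 19.1490; s = 0.0000 + 19.1490 = 19.1490
θ=122.7°: R = R0 + s = 37 + 3.1886 = 40.1886
θ=168.3°: R = R0 + s = 37 + 19.1490 = 56.1490

θ=122.7°: 40.1886
θ=168.3°: 56.1490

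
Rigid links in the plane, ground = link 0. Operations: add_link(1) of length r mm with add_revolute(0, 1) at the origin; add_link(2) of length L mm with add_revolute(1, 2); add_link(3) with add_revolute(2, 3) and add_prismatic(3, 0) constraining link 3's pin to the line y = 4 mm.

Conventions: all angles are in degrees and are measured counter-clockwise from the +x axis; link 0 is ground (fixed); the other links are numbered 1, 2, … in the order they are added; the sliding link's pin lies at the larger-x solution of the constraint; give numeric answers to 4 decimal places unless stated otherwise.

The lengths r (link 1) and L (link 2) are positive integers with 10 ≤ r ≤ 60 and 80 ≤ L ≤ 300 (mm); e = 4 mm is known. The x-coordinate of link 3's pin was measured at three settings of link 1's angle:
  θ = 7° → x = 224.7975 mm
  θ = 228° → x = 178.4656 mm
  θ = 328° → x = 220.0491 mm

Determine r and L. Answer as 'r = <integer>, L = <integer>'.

constraint per measurement: (x − r cos θ)² + (r sin θ − e)² = L²
subtracting the θ₁ and θ₂ equations cancels the r² and L² terms:
r = (x₁² − x₂²) / (2[(x₁cos θ₁ + e sin θ₁) − (x₂cos θ₂ + e sin θ₂)]) = 27.0000 → r = 27
L² = (x₁ − r cos θ₁)² + (r sin θ₁ − e)² = 39204.0100 → L = 198.0000 → L = 198
check at θ₃=328°: x = 220.0491 (printed 220.0491) ✓

r = 27, L = 198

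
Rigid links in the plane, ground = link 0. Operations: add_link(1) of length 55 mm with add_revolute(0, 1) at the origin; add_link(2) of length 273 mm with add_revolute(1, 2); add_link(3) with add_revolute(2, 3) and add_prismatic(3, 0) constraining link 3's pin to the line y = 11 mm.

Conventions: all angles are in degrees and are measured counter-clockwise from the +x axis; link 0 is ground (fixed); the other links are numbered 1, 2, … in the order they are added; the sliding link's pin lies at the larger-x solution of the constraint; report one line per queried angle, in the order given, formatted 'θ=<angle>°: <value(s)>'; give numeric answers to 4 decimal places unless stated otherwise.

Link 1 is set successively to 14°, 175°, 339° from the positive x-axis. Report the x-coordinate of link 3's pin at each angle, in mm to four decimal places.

geometry: r = 55 mm, L = 273 mm, e = 11 mm
θ=14°: crank pin P = (r cos θ, r sin θ) = (53.366265, 13.305704)
θ=14°: h = r sin θ − e = 13.305704 − 11 = 2.305704
θ=14°: x = r cos θ + √(L² − h²) = 53.366265 + 272.990263 = 326.356528
θ=175°: crank pin P = (r cos θ, r sin θ) = (-54.790708, 4.793566)
θ=175°: h = r sin θ − e = 4.793566 − 11 = -6.206434
θ=175°: x = r cos θ + √(L² − h²) = -54.790708 + 272.929442 = 218.138733
θ=339°: crank pin P = (r cos θ, r sin θ) = (51.346923, -19.710237)
θ=339°: h = r sin θ − e = -19.710237 − 11 = -30.710237
θ=339°: x = r cos θ + √(L² − h²) = 51.346923 + 271.267177 = 322.614100

θ=14°: 326.3565
θ=175°: 218.1387
θ=339°: 322.6141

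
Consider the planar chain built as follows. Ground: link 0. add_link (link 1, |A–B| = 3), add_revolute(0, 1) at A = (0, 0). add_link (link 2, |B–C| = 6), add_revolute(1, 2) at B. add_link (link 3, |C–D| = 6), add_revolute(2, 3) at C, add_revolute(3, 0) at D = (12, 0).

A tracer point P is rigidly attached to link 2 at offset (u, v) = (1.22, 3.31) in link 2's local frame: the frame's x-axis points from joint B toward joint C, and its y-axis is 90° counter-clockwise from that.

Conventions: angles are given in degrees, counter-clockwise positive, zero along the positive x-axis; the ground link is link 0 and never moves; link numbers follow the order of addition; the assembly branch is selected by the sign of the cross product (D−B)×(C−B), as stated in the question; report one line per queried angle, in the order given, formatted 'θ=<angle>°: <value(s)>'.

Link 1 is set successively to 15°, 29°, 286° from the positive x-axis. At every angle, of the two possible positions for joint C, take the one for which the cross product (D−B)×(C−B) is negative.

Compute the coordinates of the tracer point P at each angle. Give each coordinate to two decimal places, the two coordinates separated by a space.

A=(0,0), D=(12.00,0)
θ=15°: B = A + 3.00·(cos15°, sin15°) = (2.8978, 0.7765)
θ=15°: |BD| = 9.1353
θ=15°: circle(B,6.00) ∩ circle(D,6.00): a=4.5676, h=3.8906
θ=15°:   candidates: C₊=(7.7796,4.2647) cross=35.542; C₋=(7.1182,-3.4883) cross=-35.542
θ=15°:   branch - wants cross < 0 → take C=(7.1182,-3.4883) (cross=-35.542)
θ=15°: ex = (C−B)/|BC| = (0.7034,-0.7108); ey = (0.7108,0.7034)
θ=15°: P = B + 1.22·ex + 3.31·ey = (6.1086,2.2376)
θ=29°: B = A + 3.00·(cos29°, sin29°) = (2.6239, 1.4544)
θ=29°: |BD| = 9.4883
θ=29°: circle(B,6.00) ∩ circle(D,6.00): a=4.7441, h=3.6733
θ=29°:   candidates: C₊=(7.8750,4.3571) cross=34.853; C₋=(6.7489,-2.9027) cross=-34.853
θ=29°:   branch - wants cross < 0 → take C=(6.7489,-2.9027) (cross=-34.853)
θ=29°: ex = (C−B)/|BC| = (0.6875,-0.7262); ey = (0.7262,0.6875)
θ=29°: P = B + 1.22·ex + 3.31·ey = (5.8663,2.8441)
θ=286°: B = A + 3.00·(cos286°, sin286°) = (0.8269, -2.8838)
θ=286°: |BD| = 11.5392
θ=286°: circle(B,6.00) ∩ circle(D,6.00): a=5.7696, h=1.6467
θ=286°:   candidates: C₊=(6.0019,0.1525) cross=19.001; C₋=(6.8250,-3.0363) cross=-19.001
θ=286°:   branch - wants cross < 0 → take C=(6.8250,-3.0363) (cross=-19.001)
θ=286°: ex = (C−B)/|BC| = (0.9997,-0.0254); ey = (0.0254,0.9997)
θ=286°: P = B + 1.22·ex + 3.31·ey = (2.1307,0.3941)

θ=15°: 6.11 2.24
θ=29°: 5.87 2.84
θ=286°: 2.13 0.39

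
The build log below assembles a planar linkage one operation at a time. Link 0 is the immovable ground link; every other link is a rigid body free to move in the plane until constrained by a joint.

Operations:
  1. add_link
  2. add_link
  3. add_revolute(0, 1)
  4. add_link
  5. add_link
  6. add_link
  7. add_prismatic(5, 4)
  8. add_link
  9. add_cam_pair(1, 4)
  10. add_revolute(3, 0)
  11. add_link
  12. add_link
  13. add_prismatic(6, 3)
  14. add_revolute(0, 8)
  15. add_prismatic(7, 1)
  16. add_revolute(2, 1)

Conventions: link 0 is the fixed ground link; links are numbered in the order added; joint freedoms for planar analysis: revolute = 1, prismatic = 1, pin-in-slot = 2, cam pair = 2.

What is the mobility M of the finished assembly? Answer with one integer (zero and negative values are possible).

link 0 = ground. State L|J1|J2 = 1|0|0
+link1  2|0|0
+link2  3|0|0
R(0,1) f=1→J1  3|1|0
+link3  4|1|0
+link4  5|1|0
+link5  6|1|0
P(5,4) f=1→J1  6|2|0
+link6  7|2|0
C(1,4) f=2→J2  7|2|1
R(3,0) f=1→J1  7|3|1
+link7  8|3|1
+link8  9|3|1
P(6,3) f=1→J1  9|4|1
R(0,8) f=1→J1  9|5|1
P(7,1) f=1→J1  9|6|1
R(2,1) f=1→J1  9|7|1
M = 3(9−1)−2·7−1 = 24−14−1 = 9

M = 9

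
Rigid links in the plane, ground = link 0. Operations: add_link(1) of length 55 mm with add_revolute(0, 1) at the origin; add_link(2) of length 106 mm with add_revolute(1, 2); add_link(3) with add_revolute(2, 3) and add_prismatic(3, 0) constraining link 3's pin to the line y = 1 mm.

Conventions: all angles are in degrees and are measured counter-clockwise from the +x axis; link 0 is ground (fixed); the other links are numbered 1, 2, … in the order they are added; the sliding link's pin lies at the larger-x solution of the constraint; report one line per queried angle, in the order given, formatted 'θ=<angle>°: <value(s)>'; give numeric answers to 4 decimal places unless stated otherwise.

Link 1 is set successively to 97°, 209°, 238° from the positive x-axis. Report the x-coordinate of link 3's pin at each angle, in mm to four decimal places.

geometry: r = 55 mm, L = 106 mm, e = 1 mm
θ=97°: crank pin P = (r cos θ, r sin θ) = (-6.702814, 54.590038)
θ=97°: h = r sin θ − e = 54.590038 − 1 = 53.590038
θ=97°: x = r cos θ + √(L² − h²) = -6.702814 + 91.455496 = 84.752682
θ=209°: crank pin P = (r cos θ, r sin θ) = (-48.104084, -26.664529)
θ=209°: h = r sin θ − e = -26.664529 − 1 = -27.664529
θ=209°: x = r cos θ + √(L² − h²) = -48.104084 + 102.326311 = 54.222227
θ=238°: crank pin P = (r cos θ, r sin θ) = (-29.145560, -46.642645)
θ=238°: h = r sin θ − e = -46.642645 − 1 = -47.642645
θ=238°: x = r cos θ + √(L² − h²) = -29.145560 + 94.689906 = 65.544347

θ=97°: 84.7527
θ=209°: 54.2222
θ=238°: 65.5443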